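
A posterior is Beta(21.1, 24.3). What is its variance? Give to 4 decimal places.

0.0054

μ = 21.1/45.4 = 0.464758; Var = μ(1−μ)/(α+β+1) = 0.2487580/46.4 = 0.0054.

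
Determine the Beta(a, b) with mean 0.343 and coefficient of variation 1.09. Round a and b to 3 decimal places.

Var = (CV·μ)² = (1.09×0.343)² = 0.139779.
a+b = μ(1−μ)/Var − 1 = 0.225351/0.139779 − 1 = 0.6122.
Thus a = 0.343·0.6122 = 0.210 and b = 0.657·0.6122 = 0.402.

a = 0.210, b = 0.402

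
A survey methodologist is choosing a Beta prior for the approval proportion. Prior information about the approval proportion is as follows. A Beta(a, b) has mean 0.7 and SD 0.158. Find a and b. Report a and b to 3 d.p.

First σ² = 0.024964. Setting a = μn, b = (1−μ)n with n = a+b,
μ(1−μ)/(n+1) = 0.024964 ⇒ n+1 = 0.21/0.024964 = 8.4121 ⇒ n = 7.4121.
Hence a = 0.7×7.4121 = 5.188, b = 0.3×7.4121 = 2.224.

a = 5.188, b = 2.224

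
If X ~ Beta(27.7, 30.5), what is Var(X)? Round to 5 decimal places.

μ = 27.7/58.2 = 0.475945; Var = μ(1−μ)/(α+β+1) = 0.2494214/59.2 = 0.00421.

0.00421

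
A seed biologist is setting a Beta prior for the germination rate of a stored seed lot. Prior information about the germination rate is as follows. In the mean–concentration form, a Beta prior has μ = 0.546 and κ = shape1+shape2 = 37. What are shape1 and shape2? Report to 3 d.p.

shape1 = 20.202, shape2 = 16.798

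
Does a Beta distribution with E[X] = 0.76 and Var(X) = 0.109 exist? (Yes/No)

The Beta variance bound is σ² < μ(1−μ).
Here μ(1−μ) = 0.76×0.24 = 0.1824, and 0.109 < 0.1824.

Yes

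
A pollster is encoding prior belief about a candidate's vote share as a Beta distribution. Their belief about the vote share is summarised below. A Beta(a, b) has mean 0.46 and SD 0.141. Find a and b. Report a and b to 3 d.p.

First σ² = 0.019881. Setting a = μn, b = (1−μ)n with n = a+b,
μ(1−μ)/(n+1) = 0.019881 ⇒ n+1 = 0.2484/0.019881 = 12.4943 ⇒ n = 11.4943.
Hence a = 0.46×11.4943 = 5.287, b = 0.54×11.4943 = 6.207.

a = 5.287, b = 6.207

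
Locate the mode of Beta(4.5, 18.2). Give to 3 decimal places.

0.169

With α,β > 1, mode = (α−1)/(α+β−2) = 3.5/20.7 = 0.169.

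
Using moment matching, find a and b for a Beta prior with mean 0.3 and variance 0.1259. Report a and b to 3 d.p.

Write ν = a+b; then a = μν and Var = μ(1−μ)/(ν+1).
ν = μ(1−μ)/Var − 1 = 0.21/0.1259 − 1 = 0.6680.
a = 0.3·0.6680 = 0.200, b = 0.7·0.6680 = 0.468.

a = 0.200, b = 0.468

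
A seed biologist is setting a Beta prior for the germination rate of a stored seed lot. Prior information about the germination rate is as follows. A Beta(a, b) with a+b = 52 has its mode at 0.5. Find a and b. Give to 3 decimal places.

a = 26.000, b = 26.000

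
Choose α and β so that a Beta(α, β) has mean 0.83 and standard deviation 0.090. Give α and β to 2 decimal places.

α = 13.63, β = 2.79

σ² = 0.090² = 0.008100.
With s = α+β, Var = μ(1−μ)/(s+1), so s+1 = (0.83×0.17)/0.008100 = 17.4198 and s = 16.4198.
α = μs = 13.63, β = (1−μ)s = 2.79.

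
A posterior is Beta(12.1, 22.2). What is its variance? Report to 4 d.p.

0.0065

Var = αβ/[(α+β)²(α+β+1)] = (12.1×22.2)/(34.3²×35.3) = 268.62/41530.097 = 0.0065.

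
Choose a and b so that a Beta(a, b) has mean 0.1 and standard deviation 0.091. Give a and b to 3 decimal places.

σ² = 0.091² = 0.008281.
With s = a+b, Var = μ(1−μ)/(s+1), so s+1 = (0.1×0.9)/0.008281 = 10.8683 and s = 9.8683.
a = μs = 0.987, b = (1−μ)s = 8.881.

a = 0.987, b = 8.881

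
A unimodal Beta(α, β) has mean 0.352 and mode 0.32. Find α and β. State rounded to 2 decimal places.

With s = α+β: μ = α/s and mode = (α−1)/(s−2). Eliminating α = μs,
μs − 1 = m(s−2) ⇒ s(μ−m) = 1−2m ⇒ s = 0.36/0.032 = 11.2500.
So α = μs = 3.96, β = (1−μ)s = 7.29.

α = 3.96, β = 7.29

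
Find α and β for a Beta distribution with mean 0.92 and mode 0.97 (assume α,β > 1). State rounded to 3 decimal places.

α = 17.296, β = 1.504

With s = α+β: μ = α/s and mode = (α−1)/(s−2). Eliminating α = μs,
μs − 1 = m(s−2) ⇒ s(μ−m) = 1−2m ⇒ s = -0.94/-0.05 = 18.8000.
So α = μs = 17.296, β = (1−μ)s = 1.504.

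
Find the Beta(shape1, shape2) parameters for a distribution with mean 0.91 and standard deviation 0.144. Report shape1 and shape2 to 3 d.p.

First σ² = 0.020736. Setting shape1 = μn, shape2 = (1−μ)n with n = shape1+shape2,
μ(1−μ)/(n+1) = 0.020736 ⇒ n+1 = 0.0819/0.020736 = 3.9497 ⇒ n = 2.9497.
Hence shape1 = 0.91×2.9497 = 2.684, shape2 = 0.09×2.9497 = 0.265.

shape1 = 2.684, shape2 = 0.265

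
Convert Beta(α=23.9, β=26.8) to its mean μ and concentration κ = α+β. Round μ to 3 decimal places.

μ = 0.471, κ = 50.7

κ = α+β = 23.9+26.8 = 50.7; μ = α/κ = 23.9/50.7 = 0.471.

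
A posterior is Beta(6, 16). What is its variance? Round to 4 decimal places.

0.0086

α+β = 22 and αβ = 96, so Var = αβ/[(α+β)²(α+β+1)] = 96/11132 = 0.0086.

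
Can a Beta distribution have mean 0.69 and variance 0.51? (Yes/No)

The Beta variance bound is σ² < μ(1−μ).
Here μ(1−μ) = 0.69×0.31 = 0.2139, and 0.51 ≥ 0.2139.

No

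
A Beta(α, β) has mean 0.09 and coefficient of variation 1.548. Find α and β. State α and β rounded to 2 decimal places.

α = 0.29, β = 2.93

Var = (CV·μ)² = (1.548×0.09)² = 0.019410.
α+β = μ(1−μ)/Var − 1 = 0.0819/0.019410 − 1 = 3.2195.
Thus α = 0.09·3.2195 = 0.29 and β = 0.91·3.2195 = 2.93.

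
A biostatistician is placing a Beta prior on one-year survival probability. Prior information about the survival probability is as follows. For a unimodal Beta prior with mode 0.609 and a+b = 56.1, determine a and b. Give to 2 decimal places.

a = 33.95, b = 22.15

For a,b>1 the mode is (a−1)/(a+b−2), so a = mode·(κ−2)+1 = 0.609×54.1+1 = 33.95.
And b = (1−mode)·(κ−2)+1 = 0.391×54.1+1 = 22.15.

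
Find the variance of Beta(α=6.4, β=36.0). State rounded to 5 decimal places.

α+β = 42.4 and αβ = 230.40, so Var = αβ/[(α+β)²(α+β+1)] = 230.40/78022.784 = 0.00295.

0.00295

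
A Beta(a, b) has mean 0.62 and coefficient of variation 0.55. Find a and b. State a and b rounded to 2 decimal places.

Var = (CV·μ)² = (0.55×0.62)² = 0.116281.
a+b = μ(1−μ)/Var − 1 = 0.2356/0.116281 − 1 = 1.0261.
Thus a = 0.62·1.0261 = 0.64 and b = 0.38·1.0261 = 0.39.

a = 0.64, b = 0.39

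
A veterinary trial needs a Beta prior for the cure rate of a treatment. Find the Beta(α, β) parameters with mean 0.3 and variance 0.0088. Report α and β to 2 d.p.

α = 6.86, β = 16.00

Let s = α+β. The Beta variance is μ(1−μ)/(s+1).
So s+1 = μ(1−μ)/σ² = (0.3×0.7)/0.0088 = 0.21/0.0088 = 23.8636, giving s = 22.8636.
Then α = μs = 0.3×22.8636 = 6.86 and β = (1−μ)s = 0.7×22.8636 = 16.00.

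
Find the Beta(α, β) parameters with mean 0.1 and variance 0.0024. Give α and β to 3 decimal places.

Let s = α+β. The Beta variance is μ(1−μ)/(s+1).
So s+1 = μ(1−μ)/σ² = (0.1×0.9)/0.0024 = 0.09/0.0024 = 37.5000, giving s = 36.5000.
Then α = μs = 0.1×36.5000 = 3.650 and β = (1−μ)s = 0.9×36.5000 = 32.850.

α = 3.650, β = 32.850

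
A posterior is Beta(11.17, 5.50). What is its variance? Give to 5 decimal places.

0.01251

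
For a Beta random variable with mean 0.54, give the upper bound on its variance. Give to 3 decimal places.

For fixed mean μ the Beta variance is μ(1−μ)/(α+β+1), increasing as α+β decreases.
Its least upper bound (not attained) is μ(1−μ) = 0.54·0.46 = 0.248.

0.248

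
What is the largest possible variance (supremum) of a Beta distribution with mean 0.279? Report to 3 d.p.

Var = μ(1−μ)/(α+β+1), which approaches μ(1−μ) as α+β → 0.
So the supremum is μ(1−μ) = 0.279×0.721 = 0.201.

0.201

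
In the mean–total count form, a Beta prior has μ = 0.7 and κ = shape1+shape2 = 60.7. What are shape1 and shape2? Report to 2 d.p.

Split κ in proportion μ : (1−μ): shape1 = 0.7·60.7 = 42.49, shape2 = 60.7 − 42.49 = 18.21.

shape1 = 42.49, shape2 = 18.21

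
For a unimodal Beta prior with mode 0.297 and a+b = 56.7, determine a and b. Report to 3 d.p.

a = 17.246, b = 39.454

For a,b>1 the mode is (a−1)/(a+b−2), so a = mode·(κ−2)+1 = 0.297×54.7+1 = 17.246.
And b = (1−mode)·(κ−2)+1 = 0.703×54.7+1 = 39.454.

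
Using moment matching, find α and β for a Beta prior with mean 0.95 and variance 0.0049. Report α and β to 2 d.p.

Let s = α+β. The Beta variance is μ(1−μ)/(s+1).
So s+1 = μ(1−μ)/σ² = (0.95×0.05)/0.0049 = 0.0475/0.0049 = 9.6939, giving s = 8.6939.
Then α = μs = 0.95×8.6939 = 8.26 and β = (1−μ)s = 0.05×8.6939 = 0.43.

α = 8.26, β = 0.43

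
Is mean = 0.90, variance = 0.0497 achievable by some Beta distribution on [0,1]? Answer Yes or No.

Yes

For any Beta, Var(X) < E[X]·(1−E[X]).
Here μ(1−μ) = 0.90×0.10 = 0.0900, and 0.0497 < 0.0900.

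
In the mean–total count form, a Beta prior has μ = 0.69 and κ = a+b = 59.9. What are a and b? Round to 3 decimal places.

a = μκ = 0.69×59.9 = 41.331 and b = (1−μ)κ = 0.31×59.9 = 18.569.

a = 41.331, b = 18.569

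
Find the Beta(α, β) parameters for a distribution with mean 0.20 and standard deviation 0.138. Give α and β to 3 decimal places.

Variance = 0.138² = 0.019044. The moment-matching identity α+β = μ(1−μ)/Var − 1 gives
α+β = 0.1600/0.019044 − 1 = 7.4016, so α = μ·7.4016 = 1.480 and β = (1−μ)·7.4016 = 5.921.

α = 1.480, β = 5.921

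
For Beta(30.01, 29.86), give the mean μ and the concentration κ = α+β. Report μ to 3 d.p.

μ = 0.501, κ = 59.87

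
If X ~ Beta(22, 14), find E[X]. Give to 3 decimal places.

The Beta mean is α/(α+β) = 22/(22+14) = 0.611.

0.611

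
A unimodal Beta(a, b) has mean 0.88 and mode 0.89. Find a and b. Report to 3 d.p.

With s = a+b: μ = a/s and mode = (a−1)/(s−2). Eliminating a = μs,
μs − 1 = m(s−2) ⇒ s(μ−m) = 1−2m ⇒ s = -0.78/-0.01 = 78.0000.
So a = μs = 68.640, b = (1−μ)s = 9.360.

a = 68.640, b = 9.360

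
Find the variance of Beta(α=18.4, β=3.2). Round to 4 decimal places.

0.0056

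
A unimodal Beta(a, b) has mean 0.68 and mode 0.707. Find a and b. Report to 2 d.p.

a = 10.43, b = 4.91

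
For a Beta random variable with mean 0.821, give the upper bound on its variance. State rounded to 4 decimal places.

Var = μ(1−μ)/(α+β+1), which approaches μ(1−μ) as α+β → 0.
So the supremum is μ(1−μ) = 0.821×0.179 = 0.1470.

0.1470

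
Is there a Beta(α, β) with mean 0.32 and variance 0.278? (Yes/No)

The Beta variance bound is σ² < μ(1−μ).
Here μ(1−μ) = 0.32×0.68 = 0.2176, and 0.278 ≥ 0.2176.

No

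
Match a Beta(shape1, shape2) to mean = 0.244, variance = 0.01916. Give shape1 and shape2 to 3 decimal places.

Write ν = shape1+shape2; then shape1 = μν and Var = μ(1−μ)/(ν+1).
ν = μ(1−μ)/Var − 1 = 0.184464/0.01916 − 1 = 8.6276.
shape1 = 0.244·8.6276 = 2.105, shape2 = 0.756·8.6276 = 6.522.

shape1 = 2.105, shape2 = 6.522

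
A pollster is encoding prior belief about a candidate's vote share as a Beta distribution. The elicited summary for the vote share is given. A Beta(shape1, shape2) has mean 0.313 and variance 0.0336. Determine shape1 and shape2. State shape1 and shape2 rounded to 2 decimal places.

shape1 = 1.69, shape2 = 3.71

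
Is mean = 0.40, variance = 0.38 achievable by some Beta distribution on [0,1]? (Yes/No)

The Beta variance bound is σ² < μ(1−μ).
Here μ(1−μ) = 0.40×0.60 = 0.2400, and 0.38 ≥ 0.2400.

No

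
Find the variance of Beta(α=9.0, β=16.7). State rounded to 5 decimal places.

0.00852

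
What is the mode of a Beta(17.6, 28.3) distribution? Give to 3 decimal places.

0.378

With α,β > 1, mode = (α−1)/(α+β−2) = 16.6/43.9 = 0.378.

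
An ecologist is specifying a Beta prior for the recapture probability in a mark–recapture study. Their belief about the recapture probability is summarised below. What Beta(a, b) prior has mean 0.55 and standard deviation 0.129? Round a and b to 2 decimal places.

σ² = 0.129² = 0.016641.
With s = a+b, Var = μ(1−μ)/(s+1), so s+1 = (0.55×0.45)/0.016641 = 14.8729 and s = 13.8729.
a = μs = 7.63, b = (1−μ)s = 6.24.

a = 7.63, b = 6.24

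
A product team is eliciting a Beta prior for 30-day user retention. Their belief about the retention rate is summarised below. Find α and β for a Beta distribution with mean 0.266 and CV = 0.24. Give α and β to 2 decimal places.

α = 12.48, β = 34.43

σ = CV·μ = 0.24×0.266 = 0.06384, so σ² = 0.004076.
s+1 = μ(1−μ)/σ² = 0.195244/0.004076 = 47.9062, so s = α+β = 46.9062.
α = μs = 12.48, β = (1−μ)s = 34.43.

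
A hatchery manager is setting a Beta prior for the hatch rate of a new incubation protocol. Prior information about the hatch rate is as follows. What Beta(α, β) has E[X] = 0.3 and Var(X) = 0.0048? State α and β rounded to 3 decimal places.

By moment matching, α+β = μ(1−μ)/σ² − 1 = (0.3·0.7)/0.0048 − 1 = 43.7500 − 1 = 42.7500.
Since α/(α+β) = μ, α = 0.3·42.7500 = 12.825 and β = 0.7·42.7500 = 29.925.

α = 12.825, β = 29.925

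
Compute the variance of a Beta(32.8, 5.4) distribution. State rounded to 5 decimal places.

0.00310

α+β = 38.2 and αβ = 177.12, so Var = αβ/[(α+β)²(α+β+1)] = 177.12/57202.208 = 0.00310.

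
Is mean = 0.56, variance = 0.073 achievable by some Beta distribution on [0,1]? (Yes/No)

Yes

A Beta with mean μ has variance μ(1−μ)/(α+β+1) < μ(1−μ).
Here μ(1−μ) = 0.56×0.44 = 0.2464, and 0.073 < 0.2464.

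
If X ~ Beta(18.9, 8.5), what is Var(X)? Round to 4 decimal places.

Var = αβ/[(α+β)²(α+β+1)] = (18.9×8.5)/(27.4²×28.4) = 160.65/21321.584 = 0.0075.

0.0075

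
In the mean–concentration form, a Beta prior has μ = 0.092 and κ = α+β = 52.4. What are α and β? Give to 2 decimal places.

α = μκ = 0.092×52.4 = 4.82 and β = (1−μ)κ = 0.908×52.4 = 47.58.

α = 4.82, β = 47.58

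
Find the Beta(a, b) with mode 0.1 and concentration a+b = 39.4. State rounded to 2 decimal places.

Mode = (a−1)/(κ−2) with κ = a+b, so a−1 = 0.1·37.4 = 3.74.
a = 4.74; b = κ − a = 34.66.

a = 4.74, b = 34.66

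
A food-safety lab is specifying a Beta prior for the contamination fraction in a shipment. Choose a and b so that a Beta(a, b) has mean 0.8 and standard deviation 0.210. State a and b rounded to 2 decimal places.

a = 2.10, b = 0.53

First σ² = 0.044100. Setting a = μn, b = (1−μ)n with n = a+b,
μ(1−μ)/(n+1) = 0.044100 ⇒ n+1 = 0.16/0.044100 = 3.6281 ⇒ n = 2.6281.
Hence a = 0.8×2.6281 = 2.10, b = 0.2×2.6281 = 0.53.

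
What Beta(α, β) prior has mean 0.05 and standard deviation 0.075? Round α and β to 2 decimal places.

α = 0.37, β = 7.07

σ² = 0.075² = 0.005625.
With s = α+β, Var = μ(1−μ)/(s+1), so s+1 = (0.05×0.95)/0.005625 = 8.4444 and s = 7.4444.
α = μs = 0.37, β = (1−μ)s = 7.07.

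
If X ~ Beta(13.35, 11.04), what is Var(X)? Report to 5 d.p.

Var = αβ/[(α+β)²(α+β+1)] = (13.35×11.04)/(24.39²×25.39) = 147.3840/15103.802619 = 0.00976.

0.00976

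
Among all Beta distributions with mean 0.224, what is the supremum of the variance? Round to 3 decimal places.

0.174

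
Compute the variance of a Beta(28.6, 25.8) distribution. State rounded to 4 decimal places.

0.0045

α+β = 54.4 and αβ = 737.88, so Var = αβ/[(α+β)²(α+β+1)] = 737.88/163948.544 = 0.0045.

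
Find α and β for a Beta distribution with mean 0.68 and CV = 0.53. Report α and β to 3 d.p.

α = 0.459, β = 0.216

Var = (CV·μ)² = (0.53×0.68)² = 0.129888.
α+β = μ(1−μ)/Var − 1 = 0.2176/0.129888 − 1 = 0.6753.
Thus α = 0.68·0.6753 = 0.459 and β = 0.32·0.6753 = 0.216.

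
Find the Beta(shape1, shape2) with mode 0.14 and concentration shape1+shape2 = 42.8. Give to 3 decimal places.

shape1 = 6.712, shape2 = 36.088

For shape1,shape2>1 the mode is (shape1−1)/(shape1+shape2−2), so shape1 = mode·(κ−2)+1 = 0.14×40.8+1 = 6.712.
And shape2 = (1−mode)·(κ−2)+1 = 0.86×40.8+1 = 36.088.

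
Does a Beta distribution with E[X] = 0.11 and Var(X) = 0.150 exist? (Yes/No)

No

For any Beta, Var(X) < E[X]·(1−E[X]).
Here μ(1−μ) = 0.11×0.89 = 0.0979, and 0.150 ≥ 0.0979.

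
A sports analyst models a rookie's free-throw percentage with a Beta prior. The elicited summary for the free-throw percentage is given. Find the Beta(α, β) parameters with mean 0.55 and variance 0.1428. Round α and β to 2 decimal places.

α = 0.40, β = 0.33

By moment matching, α+β = μ(1−μ)/σ² − 1 = (0.55·0.45)/0.1428 − 1 = 1.7332 − 1 = 0.7332.
Since α/(α+β) = μ, α = 0.55·0.7332 = 0.40 and β = 0.45·0.7332 = 0.33.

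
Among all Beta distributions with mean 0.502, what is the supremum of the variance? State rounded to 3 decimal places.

0.250

For fixed mean μ the Beta variance is μ(1−μ)/(α+β+1), increasing as α+β decreases.
Its least upper bound (not attained) is μ(1−μ) = 0.502·0.498 = 0.250.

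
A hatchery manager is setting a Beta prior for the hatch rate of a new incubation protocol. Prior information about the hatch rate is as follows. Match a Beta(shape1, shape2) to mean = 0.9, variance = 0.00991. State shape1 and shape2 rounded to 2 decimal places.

shape1 = 7.27, shape2 = 0.81

Let s = shape1+shape2. The Beta variance is μ(1−μ)/(s+1).
So s+1 = μ(1−μ)/σ² = (0.9×0.1)/0.00991 = 0.09/0.00991 = 9.0817, giving s = 8.0817.
Then shape1 = μs = 0.9×8.0817 = 7.27 and shape2 = (1−μ)s = 0.1×8.0817 = 0.81.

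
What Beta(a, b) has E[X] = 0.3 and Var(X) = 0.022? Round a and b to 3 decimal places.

a = 2.564, b = 5.982

By moment matching, a+b = μ(1−μ)/σ² − 1 = (0.3·0.7)/0.022 − 1 = 9.5455 − 1 = 8.5455.
Since a/(a+b) = μ, a = 0.3·8.5455 = 2.564 and b = 0.7·8.5455 = 5.982.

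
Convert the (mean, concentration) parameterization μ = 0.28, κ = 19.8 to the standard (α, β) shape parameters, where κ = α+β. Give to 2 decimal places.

α = 5.54, β = 14.26

α = μκ = 0.28×19.8 = 5.54 and β = (1−μ)κ = 0.72×19.8 = 14.26.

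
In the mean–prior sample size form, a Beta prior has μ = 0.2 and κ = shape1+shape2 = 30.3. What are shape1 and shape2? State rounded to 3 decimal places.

shape1 = 6.060, shape2 = 24.240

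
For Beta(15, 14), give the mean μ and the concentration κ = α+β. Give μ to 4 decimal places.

μ = 0.5172, κ = 29

κ = α+β = 15+14 = 29; μ = α/κ = 15/29 = 0.5172.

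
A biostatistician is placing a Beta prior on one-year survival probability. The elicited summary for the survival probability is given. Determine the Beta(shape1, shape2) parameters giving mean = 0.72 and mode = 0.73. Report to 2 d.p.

shape1 = 33.12, shape2 = 12.88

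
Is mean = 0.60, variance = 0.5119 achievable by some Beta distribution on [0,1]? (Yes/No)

The Beta variance bound is σ² < μ(1−μ).
Here μ(1−μ) = 0.60×0.40 = 0.2400, and 0.5119 ≥ 0.2400.

No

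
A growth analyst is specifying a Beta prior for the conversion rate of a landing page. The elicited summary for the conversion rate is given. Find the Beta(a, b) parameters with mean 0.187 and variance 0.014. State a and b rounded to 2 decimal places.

Let s = a+b. The Beta variance is μ(1−μ)/(s+1).
So s+1 = μ(1−μ)/σ² = (0.187×0.813)/0.014 = 0.152031/0.014 = 10.8594, giving s = 9.8594.
Then a = μs = 0.187×9.8594 = 1.84 and b = (1−μ)s = 0.813×9.8594 = 8.02.

a = 1.84, b = 8.02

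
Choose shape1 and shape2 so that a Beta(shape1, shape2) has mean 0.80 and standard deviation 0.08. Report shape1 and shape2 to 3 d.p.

Variance = 0.08² = 0.0064. The moment-matching identity shape1+shape2 = μ(1−μ)/Var − 1 gives
shape1+shape2 = 0.1600/0.0064 − 1 = 24.0000, so shape1 = μ·24.0000 = 19.200 and shape2 = (1−μ)·24.0000 = 4.800.

shape1 = 19.200, shape2 = 4.800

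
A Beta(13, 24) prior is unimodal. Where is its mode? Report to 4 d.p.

The density x^(α−1)(1−x)^(β−1) is maximised at (α−1)/(α+β−2) = 12/35 = 0.3429.

0.3429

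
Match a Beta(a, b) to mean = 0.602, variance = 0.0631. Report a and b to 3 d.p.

a = 1.684, b = 1.113

Write ν = a+b; then a = μν and Var = μ(1−μ)/(ν+1).
ν = μ(1−μ)/Var − 1 = 0.239596/0.0631 − 1 = 2.7971.
a = 0.602·2.7971 = 1.684, b = 0.398·2.7971 = 1.113.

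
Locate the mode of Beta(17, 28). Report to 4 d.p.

0.3721

With α,β > 1, mode = (α−1)/(α+β−2) = 16/43 = 0.3721.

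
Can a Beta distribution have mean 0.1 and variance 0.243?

The Beta variance bound is σ² < μ(1−μ).
Here μ(1−μ) = 0.1×0.9 = 0.09, and 0.243 ≥ 0.09.

No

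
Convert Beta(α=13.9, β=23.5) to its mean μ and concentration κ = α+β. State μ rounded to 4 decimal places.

κ = α+β = 13.9+23.5 = 37.4; μ = α/κ = 13.9/37.4 = 0.3717.

μ = 0.3717, κ = 37.4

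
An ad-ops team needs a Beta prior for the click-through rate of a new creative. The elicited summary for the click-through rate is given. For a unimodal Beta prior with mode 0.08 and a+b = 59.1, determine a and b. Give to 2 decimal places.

For a,b>1 the mode is (a−1)/(a+b−2), so a = mode·(κ−2)+1 = 0.08×57.1+1 = 5.57.
And b = (1−mode)·(κ−2)+1 = 0.92×57.1+1 = 53.53.

a = 5.57, b = 53.53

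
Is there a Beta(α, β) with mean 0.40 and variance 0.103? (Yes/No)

Yes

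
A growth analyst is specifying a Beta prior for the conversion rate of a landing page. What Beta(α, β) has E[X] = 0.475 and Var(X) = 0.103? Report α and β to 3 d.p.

Write ν = α+β; then α = μν and Var = μ(1−μ)/(ν+1).
ν = μ(1−μ)/Var − 1 = 0.249375/0.103 − 1 = 1.4211.
α = 0.475·1.4211 = 0.675, β = 0.525·1.4211 = 0.746.

α = 0.675, β = 0.746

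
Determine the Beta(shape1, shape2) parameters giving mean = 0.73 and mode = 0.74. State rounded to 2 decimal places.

Let s = shape1+shape2. Mean gives shape1 = μs = 0.73s; mode gives (shape1−1)/(s−2) = 0.74.
Substituting: 0.73s − 1 = 0.74(s−2) = 0.74s − 1.48, so -0.01s = -0.48 and s = 48.0000.
Then shape1 = 0.73×48.0000 = 35.04 and shape2 = s−shape1 = 12.96.

shape1 = 35.04, shape2 = 12.96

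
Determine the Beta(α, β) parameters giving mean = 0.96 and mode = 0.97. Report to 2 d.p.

α = 90.24, β = 3.76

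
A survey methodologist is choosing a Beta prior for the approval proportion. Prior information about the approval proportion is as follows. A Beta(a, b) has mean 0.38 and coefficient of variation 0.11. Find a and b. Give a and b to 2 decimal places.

Var = (CV·μ)² = (0.11×0.38)² = 0.001747.
a+b = μ(1−μ)/Var − 1 = 0.2356/0.001747 − 1 = 133.8412.
Thus a = 0.38·133.8412 = 50.86 and b = 0.62·133.8412 = 82.98.

a = 50.86, b = 82.98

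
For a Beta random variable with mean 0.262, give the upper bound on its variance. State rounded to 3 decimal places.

0.193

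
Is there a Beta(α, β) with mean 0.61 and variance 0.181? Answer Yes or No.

For any Beta, Var(X) < E[X]·(1−E[X]).
Here μ(1−μ) = 0.61×0.39 = 0.2379, and 0.181 < 0.2379.

Yes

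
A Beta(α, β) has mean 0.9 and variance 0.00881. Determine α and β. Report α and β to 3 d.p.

α = 8.294, β = 0.922

Let s = α+β. The Beta variance is μ(1−μ)/(s+1).
So s+1 = μ(1−μ)/σ² = (0.9×0.1)/0.00881 = 0.09/0.00881 = 10.2157, giving s = 9.2157.
Then α = μs = 0.9×9.2157 = 8.294 and β = (1−μ)s = 0.1×9.2157 = 0.922.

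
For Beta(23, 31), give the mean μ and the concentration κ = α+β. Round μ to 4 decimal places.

κ = α+β = 23+31 = 54; μ = α/κ = 23/54 = 0.4259.

μ = 0.4259, κ = 54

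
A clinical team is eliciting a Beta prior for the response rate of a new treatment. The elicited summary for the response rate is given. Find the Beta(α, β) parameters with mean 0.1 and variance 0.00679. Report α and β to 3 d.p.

By moment matching, α+β = μ(1−μ)/σ² − 1 = (0.1·0.9)/0.00679 − 1 = 13.2548 − 1 = 12.2548.
Since α/(α+β) = μ, α = 0.1·12.2548 = 1.225 and β = 0.9·12.2548 = 11.029.

α = 1.225, β = 11.029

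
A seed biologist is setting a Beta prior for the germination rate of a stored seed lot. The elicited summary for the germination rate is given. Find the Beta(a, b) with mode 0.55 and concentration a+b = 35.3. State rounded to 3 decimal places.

a = 19.315, b = 15.985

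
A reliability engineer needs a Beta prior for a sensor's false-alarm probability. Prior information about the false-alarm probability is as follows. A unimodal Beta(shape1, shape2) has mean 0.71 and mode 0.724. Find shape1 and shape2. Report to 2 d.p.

shape1 = 22.72, shape2 = 9.28

With s = shape1+shape2: μ = shape1/s and mode = (shape1−1)/(s−2). Eliminating shape1 = μs,
μs − 1 = m(s−2) ⇒ s(μ−m) = 1−2m ⇒ s = -0.448/-0.014 = 32.0000.
So shape1 = μs = 22.72, shape2 = (1−μ)s = 9.28.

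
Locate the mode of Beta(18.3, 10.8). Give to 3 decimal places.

0.638

The density x^(α−1)(1−x)^(β−1) is maximised at (α−1)/(α+β−2) = 17.3/27.1 = 0.638.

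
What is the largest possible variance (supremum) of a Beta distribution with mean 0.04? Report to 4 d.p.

Var = μ(1−μ)/(α+β+1), which approaches μ(1−μ) as α+β → 0.
So the supremum is μ(1−μ) = 0.04×0.96 = 0.0384.

0.0384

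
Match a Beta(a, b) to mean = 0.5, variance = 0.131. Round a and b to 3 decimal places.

Let s = a+b. The Beta variance is μ(1−μ)/(s+1).
So s+1 = μ(1−μ)/σ² = (0.5×0.5)/0.131 = 0.25/0.131 = 1.9084, giving s = 0.9084.
Then a = μs = 0.5×0.9084 = 0.454 and b = (1−μ)s = 0.5×0.9084 = 0.454.

a = 0.454, b = 0.454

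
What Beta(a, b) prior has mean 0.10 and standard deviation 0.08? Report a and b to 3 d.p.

σ² = 0.08² = 0.0064.
With s = a+b, Var = μ(1−μ)/(s+1), so s+1 = (0.10×0.90)/0.0064 = 14.0625 and s = 13.0625.
a = μs = 1.306, b = (1−μ)s = 11.756.

a = 1.306, b = 11.756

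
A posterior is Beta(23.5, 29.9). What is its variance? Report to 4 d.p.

0.0045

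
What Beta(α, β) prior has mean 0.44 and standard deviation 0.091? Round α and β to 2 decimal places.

α = 12.65, β = 16.10

Variance = 0.091² = 0.008281. The moment-matching identity α+β = μ(1−μ)/Var − 1 gives
α+β = 0.2464/0.008281 − 1 = 28.7549, so α = μ·28.7549 = 12.65 and β = (1−μ)·28.7549 = 16.10.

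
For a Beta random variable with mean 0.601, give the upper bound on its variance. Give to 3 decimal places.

0.240

For fixed mean μ the Beta variance is μ(1−μ)/(α+β+1), increasing as α+β decreases.
Its least upper bound (not attained) is μ(1−μ) = 0.601·0.399 = 0.240.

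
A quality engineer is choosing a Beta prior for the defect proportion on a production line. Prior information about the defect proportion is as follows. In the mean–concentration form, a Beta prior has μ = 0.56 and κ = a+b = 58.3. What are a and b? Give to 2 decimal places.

a = 32.65, b = 25.65

a = μκ = 0.56×58.3 = 32.65 and b = (1−μ)κ = 0.44×58.3 = 25.65.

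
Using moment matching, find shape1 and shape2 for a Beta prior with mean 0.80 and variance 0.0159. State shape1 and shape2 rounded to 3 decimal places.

shape1 = 7.250, shape2 = 1.813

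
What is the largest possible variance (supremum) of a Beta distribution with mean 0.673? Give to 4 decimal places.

For fixed mean μ the Beta variance is μ(1−μ)/(α+β+1), increasing as α+β decreases.
Its least upper bound (not attained) is μ(1−μ) = 0.673·0.327 = 0.2201.

0.2201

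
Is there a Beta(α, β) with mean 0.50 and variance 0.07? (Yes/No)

For any Beta, Var(X) < E[X]·(1−E[X]).
Here μ(1−μ) = 0.50×0.50 = 0.2500, and 0.07 < 0.2500.

Yes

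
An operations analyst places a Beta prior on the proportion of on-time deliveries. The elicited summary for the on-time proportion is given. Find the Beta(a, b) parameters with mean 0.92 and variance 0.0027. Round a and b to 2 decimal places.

a = 24.16, b = 2.10

By moment matching, a+b = μ(1−μ)/σ² − 1 = (0.92·0.08)/0.0027 − 1 = 27.2593 − 1 = 26.2593.
Since a/(a+b) = μ, a = 0.92·26.2593 = 24.16 and b = 0.08·26.2593 = 2.10.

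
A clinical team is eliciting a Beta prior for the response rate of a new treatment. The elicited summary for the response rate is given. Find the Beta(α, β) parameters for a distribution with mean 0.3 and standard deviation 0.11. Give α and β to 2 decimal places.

σ² = 0.11² = 0.0121.
With s = α+β, Var = μ(1−μ)/(s+1), so s+1 = (0.3×0.7)/0.0121 = 17.3554 and s = 16.3554.
α = μs = 4.91, β = (1−μ)s = 11.45.

α = 4.91, β = 11.45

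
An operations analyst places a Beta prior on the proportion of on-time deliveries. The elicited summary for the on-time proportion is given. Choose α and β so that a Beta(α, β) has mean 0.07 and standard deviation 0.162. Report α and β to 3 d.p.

α = 0.104, β = 1.377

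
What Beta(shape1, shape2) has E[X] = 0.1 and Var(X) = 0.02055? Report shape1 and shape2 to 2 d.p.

By moment matching, shape1+shape2 = μ(1−μ)/σ² − 1 = (0.1·0.9)/0.02055 − 1 = 4.3796 − 1 = 3.3796.
Since shape1/(shape1+shape2) = μ, shape1 = 0.1·3.3796 = 0.34 and shape2 = 0.9·3.3796 = 3.04.

shape1 = 0.34, shape2 = 3.04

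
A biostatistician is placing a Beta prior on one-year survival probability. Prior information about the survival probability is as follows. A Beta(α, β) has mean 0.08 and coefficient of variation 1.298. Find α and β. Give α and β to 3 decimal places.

α = 0.466, β = 5.360

Var = (CV·μ)² = (1.298×0.08)² = 0.010783.
α+β = μ(1−μ)/Var − 1 = 0.0736/0.010783 − 1 = 5.8257.
Thus α = 0.08·5.8257 = 0.466 and β = 0.92·5.8257 = 5.360.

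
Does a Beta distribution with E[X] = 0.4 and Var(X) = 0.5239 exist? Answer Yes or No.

For any Beta, Var(X) < E[X]·(1−E[X]).
Here μ(1−μ) = 0.4×0.6 = 0.24, and 0.5239 ≥ 0.24.

No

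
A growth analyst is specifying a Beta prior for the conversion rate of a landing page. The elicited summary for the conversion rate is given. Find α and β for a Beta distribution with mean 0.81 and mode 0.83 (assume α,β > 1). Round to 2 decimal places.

α = 26.73, β = 6.27

With s = α+β: μ = α/s and mode = (α−1)/(s−2). Eliminating α = μs,
μs − 1 = m(s−2) ⇒ s(μ−m) = 1−2m ⇒ s = -0.66/-0.02 = 33.0000.
So α = μs = 26.73, β = (1−μ)s = 6.27.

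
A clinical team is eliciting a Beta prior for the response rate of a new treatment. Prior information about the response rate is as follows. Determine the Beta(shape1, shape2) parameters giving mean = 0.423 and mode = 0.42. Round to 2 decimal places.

With s = shape1+shape2: μ = shape1/s and mode = (shape1−1)/(s−2). Eliminating shape1 = μs,
μs − 1 = m(s−2) ⇒ s(μ−m) = 1−2m ⇒ s = 0.16/0.003 = 53.3333.
So shape1 = μs = 22.56, shape2 = (1−μ)s = 30.77.

shape1 = 22.56, shape2 = 30.77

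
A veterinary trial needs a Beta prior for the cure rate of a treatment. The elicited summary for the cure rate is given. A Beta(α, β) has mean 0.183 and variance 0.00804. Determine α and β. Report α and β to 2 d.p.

α = 3.22, β = 14.38

By moment matching, α+β = μ(1−μ)/σ² − 1 = (0.183·0.817)/0.00804 − 1 = 18.5959 − 1 = 17.5959.
Since α/(α+β) = μ, α = 0.183·17.5959 = 3.22 and β = 0.817·17.5959 = 14.38.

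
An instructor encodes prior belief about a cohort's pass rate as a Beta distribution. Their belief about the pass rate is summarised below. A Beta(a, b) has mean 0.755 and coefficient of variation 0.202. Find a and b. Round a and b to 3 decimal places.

Var = (CV·μ)² = (0.202×0.755)² = 0.023259.
a+b = μ(1−μ)/Var − 1 = 0.184975/0.023259 − 1 = 6.9527.
Thus a = 0.755·6.9527 = 5.249 and b = 0.245·6.9527 = 1.703.

a = 5.249, b = 1.703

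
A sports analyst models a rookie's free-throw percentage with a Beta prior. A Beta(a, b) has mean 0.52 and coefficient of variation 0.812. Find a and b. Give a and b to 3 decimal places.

a = 0.208, b = 0.192

σ = CV·μ = 0.812×0.52 = 0.42224, so σ² = 0.178287.
s+1 = μ(1−μ)/σ² = 0.2496/0.178287 = 1.4000, so s = a+b = 0.4000.
a = μs = 0.208, b = (1−μ)s = 0.192.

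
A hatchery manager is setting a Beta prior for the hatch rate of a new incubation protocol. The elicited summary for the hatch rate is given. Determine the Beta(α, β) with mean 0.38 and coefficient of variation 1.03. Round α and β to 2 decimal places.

Var = (CV·μ)² = (1.03×0.38)² = 0.153194.
α+β = μ(1−μ)/Var − 1 = 0.2356/0.153194 − 1 = 0.5379.
Thus α = 0.38·0.5379 = 0.20 and β = 0.62·0.5379 = 0.33.

α = 0.20, β = 0.33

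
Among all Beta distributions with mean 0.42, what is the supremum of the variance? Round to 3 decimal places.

0.244

For fixed mean μ the Beta variance is μ(1−μ)/(α+β+1), increasing as α+β decreases.
Its least upper bound (not attained) is μ(1−μ) = 0.42·0.58 = 0.244.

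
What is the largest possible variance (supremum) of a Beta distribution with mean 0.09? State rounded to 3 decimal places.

Var = μ(1−μ)/(α+β+1), which approaches μ(1−μ) as α+β → 0.
So the supremum is μ(1−μ) = 0.09×0.91 = 0.082.

0.082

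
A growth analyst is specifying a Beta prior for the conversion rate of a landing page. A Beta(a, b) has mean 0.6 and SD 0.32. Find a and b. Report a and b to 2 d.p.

a = 0.81, b = 0.54

First σ² = 0.1024. Setting a = μn, b = (1−μ)n with n = a+b,
μ(1−μ)/(n+1) = 0.1024 ⇒ n+1 = 0.24/0.1024 = 2.3438 ⇒ n = 1.3438.
Hence a = 0.6×1.3438 = 0.81, b = 0.4×1.3438 = 0.54.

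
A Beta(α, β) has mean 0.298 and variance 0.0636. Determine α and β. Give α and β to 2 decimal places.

α = 0.68, β = 1.61

By moment matching, α+β = μ(1−μ)/σ² − 1 = (0.298·0.702)/0.0636 − 1 = 3.2892 − 1 = 2.2892.
Since α/(α+β) = μ, α = 0.298·2.2892 = 0.68 and β = 0.702·2.2892 = 1.61.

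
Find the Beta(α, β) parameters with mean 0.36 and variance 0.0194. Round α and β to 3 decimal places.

α = 3.915, β = 6.961

Write ν = α+β; then α = μν and Var = μ(1−μ)/(ν+1).
ν = μ(1−μ)/Var − 1 = 0.2304/0.0194 − 1 = 10.8763.
α = 0.36·10.8763 = 3.915, β = 0.64·10.8763 = 6.961.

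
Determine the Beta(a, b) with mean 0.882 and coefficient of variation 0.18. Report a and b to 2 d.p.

a = 2.76, b = 0.37

Var = (CV·μ)² = (0.18×0.882)² = 0.025205.
a+b = μ(1−μ)/Var − 1 = 0.104076/0.025205 − 1 = 3.1292.
Thus a = 0.882·3.1292 = 2.76 and b = 0.118·3.1292 = 0.37.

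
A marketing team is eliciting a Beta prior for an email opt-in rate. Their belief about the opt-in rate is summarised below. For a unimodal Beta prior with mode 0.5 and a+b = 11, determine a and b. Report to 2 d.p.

Mode = (a−1)/(κ−2) with κ = a+b, so a−1 = 0.5·9 = 4.50.
a = 5.50; b = κ − a = 5.50.

a = 5.50, b = 5.50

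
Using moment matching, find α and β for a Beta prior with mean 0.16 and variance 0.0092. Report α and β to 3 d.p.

α = 2.177, β = 11.431

By moment matching, α+β = μ(1−μ)/σ² − 1 = (0.16·0.84)/0.0092 − 1 = 14.6087 − 1 = 13.6087.
Since α/(α+β) = μ, α = 0.16·13.6087 = 2.177 and β = 0.84·13.6087 = 11.431.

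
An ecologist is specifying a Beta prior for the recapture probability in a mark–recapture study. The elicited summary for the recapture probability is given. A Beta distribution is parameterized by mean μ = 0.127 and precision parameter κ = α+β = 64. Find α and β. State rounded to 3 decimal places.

α = μκ = 0.127×64 = 8.128 and β = (1−μ)κ = 0.873×64 = 55.872.

α = 8.128, β = 55.872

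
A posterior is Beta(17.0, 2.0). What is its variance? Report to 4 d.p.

0.0047

Var = αβ/[(α+β)²(α+β+1)] = (17.0×2.0)/(19.0²×20.0) = 34.00/7220.000 = 0.0047.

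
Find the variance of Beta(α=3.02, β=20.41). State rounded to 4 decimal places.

μ = 3.02/23.43 = 0.128895; Var = μ(1−μ)/(α+β+1) = 0.1122808/24.43 = 0.0046.

0.0046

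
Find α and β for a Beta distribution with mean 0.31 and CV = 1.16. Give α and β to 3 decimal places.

α = 0.203, β = 0.451

σ = CV·μ = 1.16×0.31 = 0.35960, so σ² = 0.129312.
s+1 = μ(1−μ)/σ² = 0.2139/0.129312 = 1.6541, so s = α+β = 0.6541.
α = μs = 0.203, β = (1−μ)s = 0.451.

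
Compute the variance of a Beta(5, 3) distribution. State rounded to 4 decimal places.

0.0260

α+β = 8 and αβ = 15, so Var = αβ/[(α+β)²(α+β+1)] = 15/576 = 0.0260.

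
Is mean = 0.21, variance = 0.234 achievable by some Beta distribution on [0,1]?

A Beta with mean μ has variance μ(1−μ)/(α+β+1) < μ(1−μ).
Here μ(1−μ) = 0.21×0.79 = 0.1659, and 0.234 ≥ 0.1659.

No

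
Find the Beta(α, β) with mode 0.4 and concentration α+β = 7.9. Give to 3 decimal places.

α = 3.360, β = 4.540

Mode = (α−1)/(κ−2) with κ = α+β, so α−1 = 0.4·5.9 = 2.360.
α = 3.360; β = κ − α = 4.540.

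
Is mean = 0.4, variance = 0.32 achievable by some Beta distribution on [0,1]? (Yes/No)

The Beta variance bound is σ² < μ(1−μ).
Here μ(1−μ) = 0.4×0.6 = 0.24, and 0.32 ≥ 0.24.

No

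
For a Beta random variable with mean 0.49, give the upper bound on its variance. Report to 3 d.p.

0.250

Var = μ(1−μ)/(α+β+1), which approaches μ(1−μ) as α+β → 0.
So the supremum is μ(1−μ) = 0.49×0.51 = 0.250.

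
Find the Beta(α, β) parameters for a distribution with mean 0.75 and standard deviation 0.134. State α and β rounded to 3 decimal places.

α = 7.082, β = 2.361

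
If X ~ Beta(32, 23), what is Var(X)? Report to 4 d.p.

μ = 32/55 = 0.581818; Var = μ(1−μ)/(α+β+1) = 0.2433058/56 = 0.0043.

0.0043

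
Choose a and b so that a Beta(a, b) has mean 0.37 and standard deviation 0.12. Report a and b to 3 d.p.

a = 5.619, b = 9.568

Variance = 0.12² = 0.0144. The moment-matching identity a+b = μ(1−μ)/Var − 1 gives
a+b = 0.2331/0.0144 − 1 = 15.1875, so a = μ·15.1875 = 5.619 and b = (1−μ)·15.1875 = 9.568.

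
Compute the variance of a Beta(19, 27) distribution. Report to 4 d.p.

0.0052

α+β = 46 and αβ = 513, so Var = αβ/[(α+β)²(α+β+1)] = 513/99452 = 0.0052.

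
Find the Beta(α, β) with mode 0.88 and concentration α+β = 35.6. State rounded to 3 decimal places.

Mode = (α−1)/(κ−2) with κ = α+β, so α−1 = 0.88·33.6 = 29.568.
α = 30.568; β = κ − α = 5.032.

α = 30.568, β = 5.032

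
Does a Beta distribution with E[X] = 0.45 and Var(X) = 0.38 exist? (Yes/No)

No

A Beta with mean μ has variance μ(1−μ)/(α+β+1) < μ(1−μ).
Here μ(1−μ) = 0.45×0.55 = 0.2475, and 0.38 ≥ 0.2475.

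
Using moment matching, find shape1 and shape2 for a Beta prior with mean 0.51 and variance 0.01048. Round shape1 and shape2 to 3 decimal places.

Let s = shape1+shape2. The Beta variance is μ(1−μ)/(s+1).
So s+1 = μ(1−μ)/σ² = (0.51×0.49)/0.01048 = 0.2499/0.01048 = 23.8454, giving s = 22.8454.
Then shape1 = μs = 0.51×22.8454 = 11.651 and shape2 = (1−μ)s = 0.49×22.8454 = 11.194.

shape1 = 11.651, shape2 = 11.194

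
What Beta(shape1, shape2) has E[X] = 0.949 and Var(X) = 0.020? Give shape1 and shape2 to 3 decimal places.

shape1 = 1.348, shape2 = 0.072

Write ν = shape1+shape2; then shape1 = μν and Var = μ(1−μ)/(ν+1).
ν = μ(1−μ)/Var − 1 = 0.048399/0.020 − 1 = 1.4200.
shape1 = 0.949·1.4200 = 1.348, shape2 = 0.051·1.4200 = 0.072.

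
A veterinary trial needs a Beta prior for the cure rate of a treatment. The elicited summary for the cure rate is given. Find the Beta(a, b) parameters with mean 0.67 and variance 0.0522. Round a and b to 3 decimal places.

a = 2.168, b = 1.068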